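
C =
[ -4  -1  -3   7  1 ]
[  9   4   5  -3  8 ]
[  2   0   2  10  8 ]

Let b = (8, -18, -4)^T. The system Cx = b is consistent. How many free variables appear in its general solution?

2

Row reduce the augmented matrix [C | b].
R2 ← R2 + (9/4)·R1: [0, 7/4, -7/4, 51/4, 41/4, 0]
R3 ← R3 + (1/2)·R1: [0, -1/2, 1/2, 27/2, 17/2, 0]
R3 ← R3 + (2/7)·R2: [0, 0, 0, 120/7, 80/7, 0]
The echelon form has 3 nonzero rows, and every pivot lies in the first 5 columns, so rank(C) = rank([C|b]) = 3.
The system is consistent.
Free variables = (unknowns) − (rank) = 5 − 3 = 2.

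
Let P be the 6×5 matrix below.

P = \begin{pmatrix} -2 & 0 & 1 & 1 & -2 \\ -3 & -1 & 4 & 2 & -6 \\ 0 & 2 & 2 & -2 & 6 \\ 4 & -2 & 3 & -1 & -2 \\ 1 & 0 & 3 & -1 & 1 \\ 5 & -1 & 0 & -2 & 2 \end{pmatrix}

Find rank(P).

Row reduce to echelon form.
R2 ← R2 − (3/2)·R1: [0, -1, 5/2, 1/2, -3]
R4 ← R4 + (2)·R1: [0, -2, 5, 1, -6]
R5 ← R5 + (1/2)·R1: [0, 0, 7/2, -1/2, 0]
R6 ← R6 + (5/2)·R1: [0, -1, 5/2, 1/2, -3]
R3 ← R3 + (2)·R2: [0, 0, 7, -1, 0]
R4 ← R4 − (2)·R2: [0, 0, 0, 0, 0]
R6 ← R6 − R2: [0, 0, 0, 0, 0]
R5 ← R5 − (1/2)·R3: [0, 0, 0, 0, 0]
Echelon form has 3 nonzero rows, so rank(P) = 3.

3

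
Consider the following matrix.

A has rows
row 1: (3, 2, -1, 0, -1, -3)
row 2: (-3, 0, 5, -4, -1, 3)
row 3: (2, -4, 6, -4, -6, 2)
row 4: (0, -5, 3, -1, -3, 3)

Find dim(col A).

Row reduce to echelon form.
R2 ← R2 + R1: [0, 2, 4, -4, -2, 0]
R3 ← R3 − (2/3)·R1: [0, -16/3, 20/3, -4, -16/3, 4]
R3 ← R3 + (8/3)·R2: [0, 0, 52/3, -44/3, -32/3, 4]
R4 ← R4 + (5/2)·R2: [0, 0, 13, -11, -8, 3]
R4 ← R4 − (3/4)·R3: [0, 0, 0, 0, 0, 0]
Echelon form has 3 nonzero rows, so rank(A) = 3.
The column space has dimension equal to the rank: 3.

3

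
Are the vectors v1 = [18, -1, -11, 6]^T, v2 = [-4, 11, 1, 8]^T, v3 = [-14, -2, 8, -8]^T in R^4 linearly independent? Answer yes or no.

yes

Form the matrix with these vectors as rows and row reduce.
R2 ← R2 + (2/9)·R1: [0, 97/9, -13/9, 28/3]
R3 ← R3 + (7/9)·R1: [0, -25/9, -5/9, -10/3]
R3 ← R3 + (25/97)·R2: [0, 0, -90/97, -90/97]
3 nonzero rows, so the 3 vectors span a space of dimension 3.
Since 3 = 3, the vectors are linearly independent.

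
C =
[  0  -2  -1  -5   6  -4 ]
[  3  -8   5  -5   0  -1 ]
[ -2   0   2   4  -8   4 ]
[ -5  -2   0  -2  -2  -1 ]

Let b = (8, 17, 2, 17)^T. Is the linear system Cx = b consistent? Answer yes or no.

Row reduce the augmented matrix [C | b].
Swap R1 ↔ R2
R3 ← R3 + (2/3)·R1: [0, -16/3, 16/3, 2/3, -8, 10/3, 40/3]
R4 ← R4 + (5/3)·R1: [0, -46/3, 25/3, -31/3, -2, -8/3, 136/3]
R3 ← R3 − (8/3)·R2: [0, 0, 8, 14, -24, 14, -8]
R4 ← R4 − (23/3)·R2: [0, 0, 16, 28, -48, 28, -16]
R4 ← R4 − (2)·R3: [0, 0, 0, 0, 0, 0, 0]
The echelon form has 3 nonzero rows, and every pivot lies in the first 6 columns, so rank(C) = rank([C|b]) = 3.
The system is consistent.

yes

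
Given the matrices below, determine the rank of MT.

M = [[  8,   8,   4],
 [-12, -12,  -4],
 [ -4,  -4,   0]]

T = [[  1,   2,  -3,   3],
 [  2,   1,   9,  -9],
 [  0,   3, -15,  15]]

2

First compute MT:
[[ 24,  36, -12,  12],
 [-36, -48, -12,  12],
 [-12, -12, -24,  24]]
Now row reduce the product.
R2 ← R2 + (3/2)·R1: [0, 6, -30, 30]
R3 ← R3 + (1/2)·R1: [0, 6, -30, 30]
R3 ← R3 − R2: [0, 0, 0, 0]
2 nonzero rows, so rank(MT) = 2.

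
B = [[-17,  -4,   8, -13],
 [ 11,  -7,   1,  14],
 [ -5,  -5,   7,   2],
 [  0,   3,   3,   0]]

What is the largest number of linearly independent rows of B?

4

Row reduce to echelon form.
R2 ← R2 + (11/17)·R1: [0, -163/17, 105/17, 95/17]
R3 ← R3 − (5/17)·R1: [0, -65/17, 79/17, 99/17]
R3 ← R3 − (65/163)·R2: [0, 0, 356/163, 586/163]
R4 ← R4 + (51/163)·R2: [0, 0, 804/163, 285/163]
R4 ← R4 − (201/89)·R3: [0, 0, 0, -567/89]
Echelon form has 4 nonzero rows, so rank(B) = 4.
The rank gives the maximum number of linearly independent rows: 4.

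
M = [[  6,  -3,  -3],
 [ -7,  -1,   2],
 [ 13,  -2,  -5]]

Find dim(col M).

Row reduce to echelon form.
R2 ← R2 + (7/6)·R1: [0, -9/2, -3/2]
R3 ← R3 − (13/6)·R1: [0, 9/2, 3/2]
R3 ← R3 + R2: [0, 0, 0]
Echelon form has 2 nonzero rows, so rank(M) = 2.
The column space has dimension equal to the rank: 2.

2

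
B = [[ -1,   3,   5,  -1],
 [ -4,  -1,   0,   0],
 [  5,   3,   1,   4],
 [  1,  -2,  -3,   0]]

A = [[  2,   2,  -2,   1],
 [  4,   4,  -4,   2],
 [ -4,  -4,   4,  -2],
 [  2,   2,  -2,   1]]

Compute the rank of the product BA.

1

First compute BA:
[[-12, -12,  12,  -6],
 [-12, -12,  12,  -6],
 [ 26,  26, -26,  13],
 [  6,   6,  -6,   3]]
Now row reduce the product.
R2 ← R2 − R1: [0, 0, 0, 0]
R3 ← R3 + (13/6)·R1: [0, 0, 0, 0]
R4 ← R4 + (1/2)·R1: [0, 0, 0, 0]
1 nonzero row, so rank(BA) = 1.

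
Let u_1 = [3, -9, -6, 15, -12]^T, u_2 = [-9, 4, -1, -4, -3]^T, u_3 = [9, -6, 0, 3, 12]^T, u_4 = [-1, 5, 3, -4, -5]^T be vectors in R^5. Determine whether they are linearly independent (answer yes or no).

Form the matrix with these vectors as rows and row reduce.
R2 ← R2 + (3)·R1: [0, -23, -19, 41, -39]
R3 ← R3 − (3)·R1: [0, 21, 18, -42, 48]
R4 ← R4 + (1/3)·R1: [0, 2, 1, 1, -9]
R3 ← R3 + (21/23)·R2: [0, 0, 15/23, -105/23, 285/23]
R4 ← R4 + (2/23)·R2: [0, 0, -15/23, 105/23, -285/23]
R4 ← R4 + R3: [0, 0, 0, 0, 0]
3 nonzero rows, so the 4 vectors span a space of dimension 3.
Since 3 < 4, the vectors are linearly dependent.

no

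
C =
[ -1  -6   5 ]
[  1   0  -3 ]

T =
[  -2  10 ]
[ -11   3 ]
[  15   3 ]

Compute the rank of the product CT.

First compute CT:
[[143, -13],
 [-47,   1]]
Now row reduce the product.
R2 ← R2 + (47/143)·R1: [0, -36/11]
2 nonzero rows, so rank(CT) = 2.

2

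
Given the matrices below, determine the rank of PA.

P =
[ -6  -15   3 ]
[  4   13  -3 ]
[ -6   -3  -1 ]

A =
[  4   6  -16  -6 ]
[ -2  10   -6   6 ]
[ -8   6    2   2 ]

2

First compute PA:
[[-18, -168, 192, -48],
 [ 14, 136, -148,  48],
 [-10, -72, 112,  16]]
Now row reduce the product.
R2 ← R2 + (7/9)·R1: [0, 16/3, 4/3, 32/3]
R3 ← R3 − (5/9)·R1: [0, 64/3, 16/3, 128/3]
R3 ← R3 − (4)·R2: [0, 0, 0, 0]
2 nonzero rows, so rank(PA) = 2.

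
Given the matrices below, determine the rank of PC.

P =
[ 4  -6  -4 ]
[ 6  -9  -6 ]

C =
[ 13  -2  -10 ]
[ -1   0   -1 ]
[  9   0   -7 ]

1

First compute PC:
[[ 22,  -8,  -6],
 [ 33, -12,  -9]]
Now row reduce the product.
R2 ← R2 − (3/2)·R1: [0, 0, 0]
1 nonzero row, so rank(PC) = 1.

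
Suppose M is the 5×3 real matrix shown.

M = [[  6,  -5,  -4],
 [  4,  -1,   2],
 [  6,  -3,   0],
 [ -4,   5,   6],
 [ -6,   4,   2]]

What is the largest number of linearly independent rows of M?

2

Row reduce to echelon form.
R2 ← R2 − (2/3)·R1: [0, 7/3, 14/3]
R3 ← R3 − R1: [0, 2, 4]
R4 ← R4 + (2/3)·R1: [0, 5/3, 10/3]
R5 ← R5 + R1: [0, -1, -2]
R3 ← R3 − (6/7)·R2: [0, 0, 0]
R4 ← R4 − (5/7)·R2: [0, 0, 0]
R5 ← R5 + (3/7)·R2: [0, 0, 0]
Echelon form has 2 nonzero rows, so rank(M) = 2.
The rank gives the maximum number of linearly independent rows: 2.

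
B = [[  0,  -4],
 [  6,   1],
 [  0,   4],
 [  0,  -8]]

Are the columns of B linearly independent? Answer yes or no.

Row reduce B to echelon form.
Swap R1 ↔ R2
R3 ← R3 + R2: [0, 0]
R4 ← R4 − (2)·R2: [0, 0]
2 pivots among 2 columns.
Every column is a pivot column, so the columns are linearly independent.

yes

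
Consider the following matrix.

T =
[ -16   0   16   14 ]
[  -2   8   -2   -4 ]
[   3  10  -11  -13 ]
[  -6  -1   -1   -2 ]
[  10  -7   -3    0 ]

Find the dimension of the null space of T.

Row reduce to echelon form.
R2 ← R2 − (1/8)·R1: [0, 8, -4, -23/4]
R3 ← R3 + (3/16)·R1: [0, 10, -8, -83/8]
R4 ← R4 − (3/8)·R1: [0, -1, -7, -29/4]
R5 ← R5 + (5/8)·R1: [0, -7, 7, 35/4]
R3 ← R3 − (5/4)·R2: [0, 0, -3, -51/16]
R4 ← R4 + (1/8)·R2: [0, 0, -15/2, -255/32]
R5 ← R5 + (7/8)·R2: [0, 0, 7/2, 119/32]
R4 ← R4 − (5/2)·R3: [0, 0, 0, 0]
R5 ← R5 + (7/6)·R3: [0, 0, 0, 0]
3 nonzero rows, so rank(T) = 3.
T has 4 columns; by rank–nullity, nullity = 4 − 3 = 1.

1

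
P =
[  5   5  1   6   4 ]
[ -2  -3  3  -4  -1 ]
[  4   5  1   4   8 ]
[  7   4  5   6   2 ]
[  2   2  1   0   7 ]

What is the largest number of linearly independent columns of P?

Row reduce to echelon form.
R2 ← R2 + (2/5)·R1: [0, -1, 17/5, -8/5, 3/5]
R3 ← R3 − (4/5)·R1: [0, 1, 1/5, -4/5, 24/5]
R4 ← R4 − (7/5)·R1: [0, -3, 18/5, -12/5, -18/5]
R5 ← R5 − (2/5)·R1: [0, 0, 3/5, -12/5, 27/5]
R3 ← R3 + R2: [0, 0, 18/5, -12/5, 27/5]
R4 ← R4 − (3)·R2: [0, 0, -33/5, 12/5, -27/5]
R4 ← R4 + (11/6)·R3: [0, 0, 0, -2, 9/2]
R5 ← R5 − (1/6)·R3: [0, 0, 0, -2, 9/2]
R5 ← R5 − R4: [0, 0, 0, 0, 0]
Echelon form has 4 nonzero rows, so rank(P) = 4.
The rank gives the maximum number of linearly independent columns: 4.

4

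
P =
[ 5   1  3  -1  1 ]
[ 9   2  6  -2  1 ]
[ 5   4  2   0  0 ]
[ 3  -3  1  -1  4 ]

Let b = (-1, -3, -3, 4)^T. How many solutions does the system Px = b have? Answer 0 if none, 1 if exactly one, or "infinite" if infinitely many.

Row reduce the augmented matrix [P | b].
R2 ← R2 − (9/5)·R1: [0, 1/5, 3/5, -1/5, -4/5, -6/5]
R3 ← R3 − R1: [0, 3, -1, 1, -1, -2]
R4 ← R4 − (3/5)·R1: [0, -18/5, -4/5, -2/5, 17/5, 23/5]
R3 ← R3 − (15)·R2: [0, 0, -10, 4, 11, 16]
R4 ← R4 + (18)·R2: [0, 0, 10, -4, -11, -17]
R4 ← R4 + R3: [0, 0, 0, 0, 0, -1]
The echelon form has 4 nonzero rows; the last pivot sits in the augmented column, so rank(P) = 3 but rank([P|b]) = 4.
Since the ranks differ, the system is inconsistent.
It has no solutions.

0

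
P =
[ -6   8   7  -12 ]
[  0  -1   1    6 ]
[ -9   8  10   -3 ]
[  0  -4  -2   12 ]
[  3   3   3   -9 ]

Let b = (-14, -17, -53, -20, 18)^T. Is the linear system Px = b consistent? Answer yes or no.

Row reduce the augmented matrix [P | b].
R3 ← R3 − (3/2)·R1: [0, -4, -1/2, 15, -32]
R5 ← R5 + (1/2)·R1: [0, 7, 13/2, -15, 11]
R3 ← R3 − (4)·R2: [0, 0, -9/2, -9, 36]
R4 ← R4 − (4)·R2: [0, 0, -6, -12, 48]
R5 ← R5 + (7)·R2: [0, 0, 27/2, 27, -108]
R4 ← R4 − (4/3)·R3: [0, 0, 0, 0, 0]
R5 ← R5 + (3)·R3: [0, 0, 0, 0, 0]
The echelon form has 3 nonzero rows, and every pivot lies in the first 4 columns, so rank(P) = rank([P|b]) = 3.
The system is consistent.

yes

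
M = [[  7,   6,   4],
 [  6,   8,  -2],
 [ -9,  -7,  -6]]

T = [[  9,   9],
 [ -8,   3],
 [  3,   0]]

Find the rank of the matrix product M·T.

2

First compute MT:
[[ 27,  81],
 [-16,  78],
 [-43, -102]]
Now row reduce the product.
R2 ← R2 + (16/27)·R1: [0, 126]
R3 ← R3 + (43/27)·R1: [0, 27]
R3 ← R3 − (3/14)·R2: [0, 0]
2 nonzero rows, so rank(MT) = 2.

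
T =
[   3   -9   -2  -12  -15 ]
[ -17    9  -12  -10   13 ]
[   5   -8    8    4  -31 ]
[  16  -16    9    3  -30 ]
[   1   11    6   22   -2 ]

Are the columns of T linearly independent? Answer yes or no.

yes

Row reduce T to echelon form.
R2 ← R2 + (17/3)·R1: [0, -42, -70/3, -78, -72]
R3 ← R3 − (5/3)·R1: [0, 7, 34/3, 24, -6]
R4 ← R4 − (16/3)·R1: [0, 32, 59/3, 67, 50]
R5 ← R5 − (1/3)·R1: [0, 14, 20/3, 26, 3]
R3 ← R3 + (1/6)·R2: [0, 0, 67/9, 11, -18]
R4 ← R4 + (16/21)·R2: [0, 0, 17/9, 53/7, -34/7]
R5 ← R5 + (1/3)·R2: [0, 0, -10/9, 0, -21]
R4 ← R4 − (17/67)·R3: [0, 0, 0, 2242/469, -136/469]
R5 ← R5 + (10/67)·R3: [0, 0, 0, 110/67, -1587/67]
R5 ← R5 − (385/1121)·R4: [0, 0, 0, 0, -26441/1121]
5 pivots among 5 columns.
Every column is a pivot column, so the columns are linearly independent.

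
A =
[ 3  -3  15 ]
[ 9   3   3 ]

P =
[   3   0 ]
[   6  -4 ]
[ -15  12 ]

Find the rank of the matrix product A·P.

2

First compute AP:
[[-234, 192],
 [  0,  24]]
Now row reduce the product.
2 nonzero rows, so rank(AP) = 2.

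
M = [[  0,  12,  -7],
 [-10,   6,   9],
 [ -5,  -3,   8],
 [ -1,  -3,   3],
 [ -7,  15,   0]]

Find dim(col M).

2

Row reduce to echelon form.
Swap R1 ↔ R2
R3 ← R3 − (1/2)·R1: [0, -6, 7/2]
R4 ← R4 − (1/10)·R1: [0, -18/5, 21/10]
R5 ← R5 − (7/10)·R1: [0, 54/5, -63/10]
R3 ← R3 + (1/2)·R2: [0, 0, 0]
R4 ← R4 + (3/10)·R2: [0, 0, 0]
R5 ← R5 − (9/10)·R2: [0, 0, 0]
Echelon form has 2 nonzero rows, so rank(M) = 2.
The column space has dimension equal to the rank: 2.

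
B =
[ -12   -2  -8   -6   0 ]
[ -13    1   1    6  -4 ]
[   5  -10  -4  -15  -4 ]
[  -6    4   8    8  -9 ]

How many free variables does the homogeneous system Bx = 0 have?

Row reduce to echelon form.
R2 ← R2 − (13/12)·R1: [0, 19/6, 29/3, 25/2, -4]
R3 ← R3 + (5/12)·R1: [0, -65/6, -22/3, -35/2, -4]
R4 ← R4 − (1/2)·R1: [0, 5, 12, 11, -9]
R3 ← R3 + (65/19)·R2: [0, 0, 489/19, 480/19, -336/19]
R4 ← R4 − (30/19)·R2: [0, 0, -62/19, -166/19, -51/19]
R4 ← R4 + (62/489)·R3: [0, 0, 0, -902/163, -803/163]
4 nonzero rows, so rank(B) = 4.
B has 5 columns; by rank–nullity, nullity = 5 − 4 = 1.

1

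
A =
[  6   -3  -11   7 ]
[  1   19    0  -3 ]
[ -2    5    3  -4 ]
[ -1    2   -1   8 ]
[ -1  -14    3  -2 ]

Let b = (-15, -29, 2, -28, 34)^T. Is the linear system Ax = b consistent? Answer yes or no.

Row reduce the augmented matrix [A | b].
R2 ← R2 − (1/6)·R1: [0, 39/2, 11/6, -25/6, -53/2]
R3 ← R3 + (1/3)·R1: [0, 4, -2/3, -5/3, -3]
R4 ← R4 + (1/6)·R1: [0, 3/2, -17/6, 55/6, -61/2]
R5 ← R5 + (1/6)·R1: [0, -29/2, 7/6, -5/6, 63/2]
R3 ← R3 − (8/39)·R2: [0, 0, -122/117, -95/117, 95/39]
R4 ← R4 − (1/13)·R2: [0, 0, -116/39, 370/39, -370/13]
R5 ← R5 + (29/39)·R2: [0, 0, 296/117, -460/117, 460/39]
R4 ← R4 − (174/61)·R3: [0, 0, 0, 720/61, -2160/61]
R5 ← R5 + (148/61)·R3: [0, 0, 0, -360/61, 1080/61]
R5 ← R5 + (1/2)·R4: [0, 0, 0, 0, 0]
The echelon form has 4 nonzero rows, and every pivot lies in the first 4 columns, so rank(A) = rank([A|b]) = 4.
The system is consistent.

yes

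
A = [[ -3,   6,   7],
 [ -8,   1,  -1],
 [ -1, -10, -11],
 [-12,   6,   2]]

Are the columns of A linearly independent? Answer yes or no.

Row reduce A to echelon form.
R2 ← R2 − (8/3)·R1: [0, -15, -59/3]
R3 ← R3 − (1/3)·R1: [0, -12, -40/3]
R4 ← R4 − (4)·R1: [0, -18, -26]
R3 ← R3 − (4/5)·R2: [0, 0, 12/5]
R4 ← R4 − (6/5)·R2: [0, 0, -12/5]
R4 ← R4 + R3: [0, 0, 0]
3 pivots among 3 columns.
Every column is a pivot column, so the columns are linearly independent.

yes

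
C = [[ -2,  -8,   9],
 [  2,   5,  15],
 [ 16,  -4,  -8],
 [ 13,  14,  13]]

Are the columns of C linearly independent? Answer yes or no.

yes

Row reduce C to echelon form.
R2 ← R2 + R1: [0, -3, 24]
R3 ← R3 + (8)·R1: [0, -68, 64]
R4 ← R4 + (13/2)·R1: [0, -38, 143/2]
R3 ← R3 − (68/3)·R2: [0, 0, -480]
R4 ← R4 − (38/3)·R2: [0, 0, -465/2]
R4 ← R4 − (31/64)·R3: [0, 0, 0]
3 pivots among 3 columns.
Every column is a pivot column, so the columns are linearly independent.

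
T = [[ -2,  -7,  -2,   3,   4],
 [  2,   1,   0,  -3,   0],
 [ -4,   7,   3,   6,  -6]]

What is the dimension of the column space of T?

Row reduce to echelon form.
R2 ← R2 + R1: [0, -6, -2, 0, 4]
R3 ← R3 − (2)·R1: [0, 21, 7, 0, -14]
R3 ← R3 + (7/2)·R2: [0, 0, 0, 0, 0]
Echelon form has 2 nonzero rows, so rank(T) = 2.
The column space has dimension equal to the rank: 2.

2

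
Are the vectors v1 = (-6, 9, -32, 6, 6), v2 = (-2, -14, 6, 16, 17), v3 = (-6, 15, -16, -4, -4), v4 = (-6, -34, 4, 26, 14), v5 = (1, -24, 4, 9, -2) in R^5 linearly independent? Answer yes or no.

no

Form the matrix with these vectors as rows and row reduce.
R2 ← R2 − (1/3)·R1: [0, -17, 50/3, 14, 15]
R3 ← R3 − R1: [0, 6, 16, -10, -10]
R4 ← R4 − R1: [0, -43, 36, 20, 8]
R5 ← R5 + (1/6)·R1: [0, -45/2, -4/3, 10, -1]
R3 ← R3 + (6/17)·R2: [0, 0, 372/17, -86/17, -80/17]
R4 ← R4 − (43/17)·R2: [0, 0, -314/51, -262/17, -509/17]
R5 ← R5 − (45/34)·R2: [0, 0, -1193/51, -145/17, -709/34]
R4 ← R4 + (157/558)·R3: [0, 0, 0, -4697/279, -8723/279]
R5 ← R5 + (1193/1116)·R3: [0, 0, 0, -7777/558, -14443/558]
R5 ← R5 − (101/122)·R4: [0, 0, 0, 0, 0]
4 nonzero rows, so the 5 vectors span a space of dimension 4.
Since 4 < 5, the vectors are linearly dependent.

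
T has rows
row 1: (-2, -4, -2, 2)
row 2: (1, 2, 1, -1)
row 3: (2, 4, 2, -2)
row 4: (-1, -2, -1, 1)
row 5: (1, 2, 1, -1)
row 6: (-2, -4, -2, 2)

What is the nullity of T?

Row reduce to echelon form.
R2 ← R2 + (1/2)·R1: [0, 0, 0, 0]
R3 ← R3 + R1: [0, 0, 0, 0]
R4 ← R4 − (1/2)·R1: [0, 0, 0, 0]
R5 ← R5 + (1/2)·R1: [0, 0, 0, 0]
R6 ← R6 − R1: [0, 0, 0, 0]
1 nonzero row, so rank(T) = 1.
T has 4 columns; by rank–nullity, nullity = 4 − 1 = 3.

3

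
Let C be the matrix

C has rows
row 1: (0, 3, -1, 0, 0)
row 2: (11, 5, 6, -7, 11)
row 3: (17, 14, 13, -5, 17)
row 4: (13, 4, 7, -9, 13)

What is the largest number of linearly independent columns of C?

Row reduce to echelon form.
Swap R1 ↔ R2
R3 ← R3 − (17/11)·R1: [0, 69/11, 41/11, 64/11, 0]
R4 ← R4 − (13/11)·R1: [0, -21/11, -1/11, -8/11, 0]
R3 ← R3 − (23/11)·R2: [0, 0, 64/11, 64/11, 0]
R4 ← R4 + (7/11)·R2: [0, 0, -8/11, -8/11, 0]
R4 ← R4 + (1/8)·R3: [0, 0, 0, 0, 0]
Echelon form has 3 nonzero rows, so rank(C) = 3.
The rank gives the maximum number of linearly independent columns: 3.

3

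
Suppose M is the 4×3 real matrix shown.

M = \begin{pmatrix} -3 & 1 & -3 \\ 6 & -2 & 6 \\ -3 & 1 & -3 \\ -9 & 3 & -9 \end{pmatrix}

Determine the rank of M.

1

Row reduce to echelon form.
R2 ← R2 + (2)·R1: [0, 0, 0]
R3 ← R3 − R1: [0, 0, 0]
R4 ← R4 − (3)·R1: [0, 0, 0]
Echelon form has 1 nonzero row, so rank(M) = 1.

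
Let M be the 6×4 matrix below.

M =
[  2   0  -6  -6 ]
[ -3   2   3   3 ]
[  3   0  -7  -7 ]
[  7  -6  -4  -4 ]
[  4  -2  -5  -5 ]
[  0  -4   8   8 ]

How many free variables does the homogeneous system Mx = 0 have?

Row reduce to echelon form.
R2 ← R2 + (3/2)·R1: [0, 2, -6, -6]
R3 ← R3 − (3/2)·R1: [0, 0, 2, 2]
R4 ← R4 − (7/2)·R1: [0, -6, 17, 17]
R5 ← R5 − (2)·R1: [0, -2, 7, 7]
R4 ← R4 + (3)·R2: [0, 0, -1, -1]
R5 ← R5 + R2: [0, 0, 1, 1]
R6 ← R6 + (2)·R2: [0, 0, -4, -4]
R4 ← R4 + (1/2)·R3: [0, 0, 0, 0]
R5 ← R5 − (1/2)·R3: [0, 0, 0, 0]
R6 ← R6 + (2)·R3: [0, 0, 0, 0]
3 nonzero rows, so rank(M) = 3.
M has 4 columns; by rank–nullity, nullity = 4 − 3 = 1.

1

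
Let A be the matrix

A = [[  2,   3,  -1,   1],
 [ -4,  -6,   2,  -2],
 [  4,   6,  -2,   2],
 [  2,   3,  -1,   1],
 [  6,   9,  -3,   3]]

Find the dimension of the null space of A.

3

Row reduce to echelon form.
R2 ← R2 + (2)·R1: [0, 0, 0, 0]
R3 ← R3 − (2)·R1: [0, 0, 0, 0]
R4 ← R4 − R1: [0, 0, 0, 0]
R5 ← R5 − (3)·R1: [0, 0, 0, 0]
1 nonzero row, so rank(A) = 1.
A has 4 columns; by rank–nullity, nullity = 4 − 1 = 3.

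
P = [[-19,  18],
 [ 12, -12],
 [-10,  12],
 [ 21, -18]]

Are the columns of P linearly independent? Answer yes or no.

Row reduce P to echelon form.
R2 ← R2 + (12/19)·R1: [0, -12/19]
R3 ← R3 − (10/19)·R1: [0, 48/19]
R4 ← R4 + (21/19)·R1: [0, 36/19]
R3 ← R3 + (4)·R2: [0, 0]
R4 ← R4 + (3)·R2: [0, 0]
2 pivots among 2 columns.
Every column is a pivot column, so the columns are linearly independent.

yes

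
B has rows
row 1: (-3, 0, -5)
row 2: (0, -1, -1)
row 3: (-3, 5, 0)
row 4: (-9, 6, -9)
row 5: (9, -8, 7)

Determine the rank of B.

Row reduce to echelon form.
R3 ← R3 − R1: [0, 5, 5]
R4 ← R4 − (3)·R1: [0, 6, 6]
R5 ← R5 + (3)·R1: [0, -8, -8]
R3 ← R3 + (5)·R2: [0, 0, 0]
R4 ← R4 + (6)·R2: [0, 0, 0]
R5 ← R5 − (8)·R2: [0, 0, 0]
Echelon form has 2 nonzero rows, so rank(B) = 2.

2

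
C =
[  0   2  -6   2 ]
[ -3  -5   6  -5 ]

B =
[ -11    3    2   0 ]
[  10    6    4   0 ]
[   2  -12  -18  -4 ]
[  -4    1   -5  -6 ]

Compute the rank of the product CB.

First compute CB:
[[  0,  86, 106,  12],
 [ 15, -116, -109,   6]]
Now row reduce the product.
Swap R1 ↔ R2
2 nonzero rows, so rank(CB) = 2.

2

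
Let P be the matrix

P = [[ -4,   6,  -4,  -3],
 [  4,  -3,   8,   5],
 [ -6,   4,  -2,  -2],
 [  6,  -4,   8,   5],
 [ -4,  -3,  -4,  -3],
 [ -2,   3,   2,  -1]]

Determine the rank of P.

Row reduce to echelon form.
R2 ← R2 + R1: [0, 3, 4, 2]
R3 ← R3 − (3/2)·R1: [0, -5, 4, 5/2]
R4 ← R4 + (3/2)·R1: [0, 5, 2, 1/2]
R5 ← R5 − R1: [0, -9, 0, 0]
R6 ← R6 − (1/2)·R1: [0, 0, 4, 1/2]
R3 ← R3 + (5/3)·R2: [0, 0, 32/3, 35/6]
R4 ← R4 − (5/3)·R2: [0, 0, -14/3, -17/6]
R5 ← R5 + (3)·R2: [0, 0, 12, 6]
R4 ← R4 + (7/16)·R3: [0, 0, 0, -9/32]
R5 ← R5 − (9/8)·R3: [0, 0, 0, -9/16]
R6 ← R6 − (3/8)·R3: [0, 0, 0, -27/16]
R5 ← R5 − (2)·R4: [0, 0, 0, 0]
R6 ← R6 − (6)·R4: [0, 0, 0, 0]
Echelon form has 4 nonzero rows, so rank(P) = 4.

4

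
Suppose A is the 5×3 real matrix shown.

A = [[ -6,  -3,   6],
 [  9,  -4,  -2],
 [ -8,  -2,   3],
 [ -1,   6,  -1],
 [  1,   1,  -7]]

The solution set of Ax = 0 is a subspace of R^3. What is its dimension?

Row reduce to echelon form.
R2 ← R2 + (3/2)·R1: [0, -17/2, 7]
R3 ← R3 − (4/3)·R1: [0, 2, -5]
R4 ← R4 − (1/6)·R1: [0, 13/2, -2]
R5 ← R5 + (1/6)·R1: [0, 1/2, -6]
R3 ← R3 + (4/17)·R2: [0, 0, -57/17]
R4 ← R4 + (13/17)·R2: [0, 0, 57/17]
R5 ← R5 + (1/17)·R2: [0, 0, -95/17]
R4 ← R4 + R3: [0, 0, 0]
R5 ← R5 − (5/3)·R3: [0, 0, 0]
3 nonzero rows, so rank(A) = 3.
A has 3 columns; by rank–nullity, nullity = 3 − 3 = 0.

0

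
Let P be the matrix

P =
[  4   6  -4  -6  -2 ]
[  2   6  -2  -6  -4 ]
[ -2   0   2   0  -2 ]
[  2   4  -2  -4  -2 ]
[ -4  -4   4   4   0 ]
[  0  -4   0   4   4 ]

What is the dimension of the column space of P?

2

Row reduce to echelon form.
R2 ← R2 − (1/2)·R1: [0, 3, 0, -3, -3]
R3 ← R3 + (1/2)·R1: [0, 3, 0, -3, -3]
R4 ← R4 − (1/2)·R1: [0, 1, 0, -1, -1]
R5 ← R5 + R1: [0, 2, 0, -2, -2]
R3 ← R3 − R2: [0, 0, 0, 0, 0]
R4 ← R4 − (1/3)·R2: [0, 0, 0, 0, 0]
R5 ← R5 − (2/3)·R2: [0, 0, 0, 0, 0]
R6 ← R6 + (4/3)·R2: [0, 0, 0, 0, 0]
Echelon form has 2 nonzero rows, so rank(P) = 2.
The column space has dimension equal to the rank: 2.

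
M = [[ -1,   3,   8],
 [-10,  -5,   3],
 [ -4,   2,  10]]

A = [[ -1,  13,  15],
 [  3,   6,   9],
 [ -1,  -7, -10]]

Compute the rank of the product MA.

First compute MA:
[[  2, -51, -68],
 [ -8, -181, -225],
 [  0, -110, -142]]
Now row reduce the product.
R2 ← R2 + (4)·R1: [0, -385, -497]
R3 ← R3 − (2/7)·R2: [0, 0, 0]
2 nonzero rows, so rank(MA) = 2.

2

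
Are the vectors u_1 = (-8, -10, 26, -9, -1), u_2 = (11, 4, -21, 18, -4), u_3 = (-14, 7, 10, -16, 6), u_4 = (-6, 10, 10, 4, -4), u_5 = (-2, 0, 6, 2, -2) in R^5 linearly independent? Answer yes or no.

Form the matrix with these vectors as rows and row reduce.
R2 ← R2 + (11/8)·R1: [0, -39/4, 59/4, 45/8, -43/8]
R3 ← R3 − (7/4)·R1: [0, 49/2, -71/2, -1/4, 31/4]
R4 ← R4 − (3/4)·R1: [0, 35/2, -19/2, 43/4, -13/4]
R5 ← R5 − (1/4)·R1: [0, 5/2, -1/2, 17/4, -7/4]
R3 ← R3 + (98/39)·R2: [0, 0, 61/39, 361/26, -449/78]
R4 ← R4 + (70/39)·R2: [0, 0, 662/39, 271/13, -503/39]
R5 ← R5 + (10/39)·R2: [0, 0, 128/39, 74/13, -122/39]
R4 ← R4 − (662/61)·R3: [0, 0, 0, -7920/61, 3024/61]
R5 ← R5 − (128/61)·R3: [0, 0, 0, -1430/61, 546/61]
R5 ← R5 − (13/72)·R4: [0, 0, 0, 0, 0]
4 nonzero rows, so the 5 vectors span a space of dimension 4.
Since 4 < 5, the vectors are linearly dependent.

no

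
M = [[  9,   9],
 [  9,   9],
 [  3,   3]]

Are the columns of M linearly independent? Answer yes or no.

Row reduce M to echelon form.
R2 ← R2 − R1: [0, 0]
R3 ← R3 − (1/3)·R1: [0, 0]
1 pivot among 2 columns.
Only 1 < 2 pivot columns, so the columns are linearly dependent.

no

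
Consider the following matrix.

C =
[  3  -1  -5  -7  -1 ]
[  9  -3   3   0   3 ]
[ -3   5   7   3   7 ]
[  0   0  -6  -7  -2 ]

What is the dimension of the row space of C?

Row reduce to echelon form.
R2 ← R2 − (3)·R1: [0, 0, 18, 21, 6]
R3 ← R3 + R1: [0, 4, 2, -4, 6]
Swap R2 ↔ R3
R4 ← R4 + (1/3)·R3: [0, 0, 0, 0, 0]
Echelon form has 3 nonzero rows, so rank(C) = 3.
The row space has dimension equal to the rank: 3.

3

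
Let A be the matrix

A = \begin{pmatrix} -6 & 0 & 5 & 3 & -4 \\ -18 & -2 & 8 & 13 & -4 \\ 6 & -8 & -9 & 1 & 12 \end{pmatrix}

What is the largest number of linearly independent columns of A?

3

Row reduce to echelon form.
R2 ← R2 − (3)·R1: [0, -2, -7, 4, 8]
R3 ← R3 + R1: [0, -8, -4, 4, 8]
R3 ← R3 − (4)·R2: [0, 0, 24, -12, -24]
Echelon form has 3 nonzero rows, so rank(A) = 3.
The rank gives the maximum number of linearly independent columns: 3.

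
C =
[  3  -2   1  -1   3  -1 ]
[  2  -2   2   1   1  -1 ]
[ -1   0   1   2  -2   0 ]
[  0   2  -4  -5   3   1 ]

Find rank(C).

2

Row reduce to echelon form.
R2 ← R2 − (2/3)·R1: [0, -2/3, 4/3, 5/3, -1, -1/3]
R3 ← R3 + (1/3)·R1: [0, -2/3, 4/3, 5/3, -1, -1/3]
R3 ← R3 − R2: [0, 0, 0, 0, 0, 0]
R4 ← R4 + (3)·R2: [0, 0, 0, 0, 0, 0]
Echelon form has 2 nonzero rows, so rank(C) = 2.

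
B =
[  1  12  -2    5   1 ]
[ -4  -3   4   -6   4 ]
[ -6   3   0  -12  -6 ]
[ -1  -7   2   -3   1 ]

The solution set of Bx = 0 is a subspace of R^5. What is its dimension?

2

Row reduce to echelon form.
R2 ← R2 + (4)·R1: [0, 45, -4, 14, 8]
R3 ← R3 + (6)·R1: [0, 75, -12, 18, 0]
R4 ← R4 + R1: [0, 5, 0, 2, 2]
R3 ← R3 − (5/3)·R2: [0, 0, -16/3, -16/3, -40/3]
R4 ← R4 − (1/9)·R2: [0, 0, 4/9, 4/9, 10/9]
R4 ← R4 + (1/12)·R3: [0, 0, 0, 0, 0]
3 nonzero rows, so rank(B) = 3.
B has 5 columns; by rank–nullity, nullity = 5 − 3 = 2.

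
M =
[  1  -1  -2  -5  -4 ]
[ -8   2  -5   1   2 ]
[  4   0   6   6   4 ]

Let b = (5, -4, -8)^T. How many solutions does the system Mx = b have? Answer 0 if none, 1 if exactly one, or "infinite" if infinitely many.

Row reduce the augmented matrix [M | b].
R2 ← R2 + (8)·R1: [0, -6, -21, -39, -30, 36]
R3 ← R3 − (4)·R1: [0, 4, 14, 26, 20, -28]
R3 ← R3 + (2/3)·R2: [0, 0, 0, 0, 0, -4]
The echelon form has 3 nonzero rows; the last pivot sits in the augmented column, so rank(M) = 2 but rank([M|b]) = 3.
Since the ranks differ, the system is inconsistent.
It has no solutions.

0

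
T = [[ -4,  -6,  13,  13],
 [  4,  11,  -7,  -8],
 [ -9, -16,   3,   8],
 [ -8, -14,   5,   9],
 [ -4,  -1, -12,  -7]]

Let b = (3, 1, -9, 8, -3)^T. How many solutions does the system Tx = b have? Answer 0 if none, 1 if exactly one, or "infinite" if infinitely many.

Row reduce the augmented matrix [T | b].
R2 ← R2 + R1: [0, 5, 6, 5, 4]
R3 ← R3 − (9/4)·R1: [0, -5/2, -105/4, -85/4, -63/4]
R4 ← R4 − (2)·R1: [0, -2, -21, -17, 2]
R5 ← R5 − R1: [0, 5, -25, -20, -6]
R3 ← R3 + (1/2)·R2: [0, 0, -93/4, -75/4, -55/4]
R4 ← R4 + (2/5)·R2: [0, 0, -93/5, -15, 18/5]
R5 ← R5 − R2: [0, 0, -31, -25, -10]
R4 ← R4 − (4/5)·R3: [0, 0, 0, 0, 73/5]
R5 ← R5 − (4/3)·R3: [0, 0, 0, 0, 25/3]
R5 ← R5 − (125/219)·R4: [0, 0, 0, 0, 0]
The echelon form has 4 nonzero rows; the last pivot sits in the augmented column, so rank(T) = 3 but rank([T|b]) = 4.
Since the ranks differ, the system is inconsistent.
It has no solutions.

0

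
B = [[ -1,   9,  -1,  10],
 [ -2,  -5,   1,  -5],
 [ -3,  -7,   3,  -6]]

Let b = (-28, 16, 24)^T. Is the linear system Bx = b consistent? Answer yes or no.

yes

Row reduce the augmented matrix [B | b].
R2 ← R2 − (2)·R1: [0, -23, 3, -25, 72]
R3 ← R3 − (3)·R1: [0, -34, 6, -36, 108]
R3 ← R3 − (34/23)·R2: [0, 0, 36/23, 22/23, 36/23]
The echelon form has 3 nonzero rows, and every pivot lies in the first 4 columns, so rank(B) = rank([B|b]) = 3.
The system is consistent.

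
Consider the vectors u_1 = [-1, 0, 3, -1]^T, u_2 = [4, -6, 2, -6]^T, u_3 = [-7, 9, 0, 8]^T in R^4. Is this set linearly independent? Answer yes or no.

no

Form the matrix with these vectors as rows and row reduce.
R2 ← R2 + (4)·R1: [0, -6, 14, -10]
R3 ← R3 − (7)·R1: [0, 9, -21, 15]
R3 ← R3 + (3/2)·R2: [0, 0, 0, 0]
2 nonzero rows, so the 3 vectors span a space of dimension 2.
Since 2 < 3, the vectors are linearly dependent.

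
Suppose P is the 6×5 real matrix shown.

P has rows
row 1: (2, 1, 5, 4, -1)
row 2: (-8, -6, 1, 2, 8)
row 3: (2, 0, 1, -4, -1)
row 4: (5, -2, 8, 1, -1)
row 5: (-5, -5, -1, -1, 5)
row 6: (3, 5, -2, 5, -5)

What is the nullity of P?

0

Row reduce to echelon form.
R2 ← R2 + (4)·R1: [0, -2, 21, 18, 4]
R3 ← R3 − R1: [0, -1, -4, -8, 0]
R4 ← R4 − (5/2)·R1: [0, -9/2, -9/2, -9, 3/2]
R5 ← R5 + (5/2)·R1: [0, -5/2, 23/2, 9, 5/2]
R6 ← R6 − (3/2)·R1: [0, 7/2, -19/2, -1, -7/2]
R3 ← R3 − (1/2)·R2: [0, 0, -29/2, -17, -2]
R4 ← R4 − (9/4)·R2: [0, 0, -207/4, -99/2, -15/2]
R5 ← R5 − (5/4)·R2: [0, 0, -59/4, -27/2, -5/2]
R6 ← R6 + (7/4)·R2: [0, 0, 109/4, 61/2, 7/2]
R4 ← R4 − (207/58)·R3: [0, 0, 0, 324/29, -21/58]
R5 ← R5 − (59/58)·R3: [0, 0, 0, 110/29, -27/58]
R6 ← R6 + (109/58)·R3: [0, 0, 0, -42/29, -15/58]
R5 ← R5 − (55/162)·R4: [0, 0, 0, 0, -37/108]
R6 ← R6 + (7/54)·R4: [0, 0, 0, 0, -11/36]
R6 ← R6 − (33/37)·R5: [0, 0, 0, 0, 0]
5 nonzero rows, so rank(P) = 5.
P has 5 columns; by rank–nullity, nullity = 5 − 5 = 0.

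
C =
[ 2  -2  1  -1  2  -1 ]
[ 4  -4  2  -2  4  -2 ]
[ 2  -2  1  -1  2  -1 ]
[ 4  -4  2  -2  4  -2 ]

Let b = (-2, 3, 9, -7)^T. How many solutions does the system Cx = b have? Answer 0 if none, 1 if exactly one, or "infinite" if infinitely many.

0

Row reduce the augmented matrix [C | b].
R2 ← R2 − (2)·R1: [0, 0, 0, 0, 0, 0, 7]
R3 ← R3 − R1: [0, 0, 0, 0, 0, 0, 11]
R4 ← R4 − (2)·R1: [0, 0, 0, 0, 0, 0, -3]
R3 ← R3 − (11/7)·R2: [0, 0, 0, 0, 0, 0, 0]
R4 ← R4 + (3/7)·R2: [0, 0, 0, 0, 0, 0, 0]
The echelon form has 2 nonzero rows; the last pivot sits in the augmented column, so rank(C) = 1 but rank([C|b]) = 2.
Since the ranks differ, the system is inconsistent.
It has no solutions.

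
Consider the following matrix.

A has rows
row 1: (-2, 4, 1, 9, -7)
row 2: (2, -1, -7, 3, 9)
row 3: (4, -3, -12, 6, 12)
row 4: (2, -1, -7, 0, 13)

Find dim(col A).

Row reduce to echelon form.
R2 ← R2 + R1: [0, 3, -6, 12, 2]
R3 ← R3 + (2)·R1: [0, 5, -10, 24, -2]
R4 ← R4 + R1: [0, 3, -6, 9, 6]
R3 ← R3 − (5/3)·R2: [0, 0, 0, 4, -16/3]
R4 ← R4 − R2: [0, 0, 0, -3, 4]
R4 ← R4 + (3/4)·R3: [0, 0, 0, 0, 0]
Echelon form has 3 nonzero rows, so rank(A) = 3.
The column space has dimension equal to the rank: 3.

3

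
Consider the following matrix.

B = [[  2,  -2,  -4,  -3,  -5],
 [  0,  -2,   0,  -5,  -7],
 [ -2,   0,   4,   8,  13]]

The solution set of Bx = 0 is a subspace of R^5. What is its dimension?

Row reduce to echelon form.
R3 ← R3 + R1: [0, -2, 0, 5, 8]
R3 ← R3 − R2: [0, 0, 0, 10, 15]
3 nonzero rows, so rank(B) = 3.
B has 5 columns; by rank–nullity, nullity = 5 − 3 = 2.

2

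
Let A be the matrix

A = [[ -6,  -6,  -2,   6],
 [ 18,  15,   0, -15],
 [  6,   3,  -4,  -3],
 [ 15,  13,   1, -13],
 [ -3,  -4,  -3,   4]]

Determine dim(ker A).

2

Row reduce to echelon form.
R2 ← R2 + (3)·R1: [0, -3, -6, 3]
R3 ← R3 + R1: [0, -3, -6, 3]
R4 ← R4 + (5/2)·R1: [0, -2, -4, 2]
R5 ← R5 − (1/2)·R1: [0, -1, -2, 1]
R3 ← R3 − R2: [0, 0, 0, 0]
R4 ← R4 − (2/3)·R2: [0, 0, 0, 0]
R5 ← R5 − (1/3)·R2: [0, 0, 0, 0]
2 nonzero rows, so rank(A) = 2.
A has 4 columns; by rank–nullity, nullity = 4 − 2 = 2.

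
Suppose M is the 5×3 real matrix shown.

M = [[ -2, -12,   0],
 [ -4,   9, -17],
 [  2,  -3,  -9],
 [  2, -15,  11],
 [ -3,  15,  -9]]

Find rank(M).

3

Row reduce to echelon form.
R2 ← R2 − (2)·R1: [0, 33, -17]
R3 ← R3 + R1: [0, -15, -9]
R4 ← R4 + R1: [0, -27, 11]
R5 ← R5 − (3/2)·R1: [0, 33, -9]
R3 ← R3 + (5/11)·R2: [0, 0, -184/11]
R4 ← R4 + (9/11)·R2: [0, 0, -32/11]
R5 ← R5 − R2: [0, 0, 8]
R4 ← R4 − (4/23)·R3: [0, 0, 0]
R5 ← R5 + (11/23)·R3: [0, 0, 0]
Echelon form has 3 nonzero rows, so rank(M) = 3.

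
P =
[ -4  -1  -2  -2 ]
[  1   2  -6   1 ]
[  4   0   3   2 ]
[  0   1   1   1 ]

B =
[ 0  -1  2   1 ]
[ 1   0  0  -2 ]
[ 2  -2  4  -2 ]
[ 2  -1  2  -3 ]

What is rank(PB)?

2

First compute PB:
[[ -9,  10, -20,   8],
 [ -8,  10, -20,   6],
 [ 10, -12,  24,  -8],
 [  5,  -3,   6,  -7]]
Now row reduce the product.
R2 ← R2 − (8/9)·R1: [0, 10/9, -20/9, -10/9]
R3 ← R3 + (10/9)·R1: [0, -8/9, 16/9, 8/9]
R4 ← R4 + (5/9)·R1: [0, 23/9, -46/9, -23/9]
R3 ← R3 + (4/5)·R2: [0, 0, 0, 0]
R4 ← R4 − (23/10)·R2: [0, 0, 0, 0]
2 nonzero rows, so rank(PB) = 2.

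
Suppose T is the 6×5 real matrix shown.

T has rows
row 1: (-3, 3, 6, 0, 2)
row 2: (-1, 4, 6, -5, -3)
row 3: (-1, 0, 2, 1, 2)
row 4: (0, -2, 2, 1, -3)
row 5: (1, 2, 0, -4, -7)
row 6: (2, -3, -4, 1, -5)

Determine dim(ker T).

1

Row reduce to echelon form.
R2 ← R2 − (1/3)·R1: [0, 3, 4, -5, -11/3]
R3 ← R3 − (1/3)·R1: [0, -1, 0, 1, 4/3]
R5 ← R5 + (1/3)·R1: [0, 3, 2, -4, -19/3]
R6 ← R6 + (2/3)·R1: [0, -1, 0, 1, -11/3]
R3 ← R3 + (1/3)·R2: [0, 0, 4/3, -2/3, 1/9]
R4 ← R4 + (2/3)·R2: [0, 0, 14/3, -7/3, -49/9]
R5 ← R5 − R2: [0, 0, -2, 1, -8/3]
R6 ← R6 + (1/3)·R2: [0, 0, 4/3, -2/3, -44/9]
R4 ← R4 − (7/2)·R3: [0, 0, 0, 0, -35/6]
R5 ← R5 + (3/2)·R3: [0, 0, 0, 0, -5/2]
R6 ← R6 − R3: [0, 0, 0, 0, -5]
R5 ← R5 − (3/7)·R4: [0, 0, 0, 0, 0]
R6 ← R6 − (6/7)·R4: [0, 0, 0, 0, 0]
4 nonzero rows, so rank(T) = 4.
T has 5 columns; by rank–nullity, nullity = 5 − 4 = 1.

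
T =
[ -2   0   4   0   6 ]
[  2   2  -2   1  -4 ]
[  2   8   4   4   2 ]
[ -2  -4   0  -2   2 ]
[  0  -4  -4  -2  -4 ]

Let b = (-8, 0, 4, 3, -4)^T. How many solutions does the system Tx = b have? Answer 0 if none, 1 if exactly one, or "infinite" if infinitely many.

Row reduce the augmented matrix [T | b].
R2 ← R2 + R1: [0, 2, 2, 1, 2, -8]
R3 ← R3 + R1: [0, 8, 8, 4, 8, -4]
R4 ← R4 − R1: [0, -4, -4, -2, -4, 11]
R3 ← R3 − (4)·R2: [0, 0, 0, 0, 0, 28]
R4 ← R4 + (2)·R2: [0, 0, 0, 0, 0, -5]
R5 ← R5 + (2)·R2: [0, 0, 0, 0, 0, -20]
R4 ← R4 + (5/28)·R3: [0, 0, 0, 0, 0, 0]
R5 ← R5 + (5/7)·R3: [0, 0, 0, 0, 0, 0]
The echelon form has 3 nonzero rows; the last pivot sits in the augmented column, so rank(T) = 2 but rank([T|b]) = 3.
Since the ranks differ, the system is inconsistent.
It has no solutions.

0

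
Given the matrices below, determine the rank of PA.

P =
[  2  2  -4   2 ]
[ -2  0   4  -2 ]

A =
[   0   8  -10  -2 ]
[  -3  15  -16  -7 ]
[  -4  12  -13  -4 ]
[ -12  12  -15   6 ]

2

First compute PA:
[[-14,  22, -30,  10],
 [  8,   8,  -2, -24]]
Now row reduce the product.
R2 ← R2 + (4/7)·R1: [0, 144/7, -134/7, -128/7]
2 nonzero rows, so rank(PA) = 2.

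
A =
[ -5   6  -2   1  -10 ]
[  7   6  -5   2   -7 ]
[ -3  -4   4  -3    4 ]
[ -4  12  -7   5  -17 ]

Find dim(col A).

Row reduce to echelon form.
R2 ← R2 + (7/5)·R1: [0, 72/5, -39/5, 17/5, -21]
R3 ← R3 − (3/5)·R1: [0, -38/5, 26/5, -18/5, 10]
R4 ← R4 − (4/5)·R1: [0, 36/5, -27/5, 21/5, -9]
R3 ← R3 + (19/36)·R2: [0, 0, 13/12, -65/36, -13/12]
R4 ← R4 − (1/2)·R2: [0, 0, -3/2, 5/2, 3/2]
R4 ← R4 + (18/13)·R3: [0, 0, 0, 0, 0]
Echelon form has 3 nonzero rows, so rank(A) = 3.
The column space has dimension equal to the rank: 3.

3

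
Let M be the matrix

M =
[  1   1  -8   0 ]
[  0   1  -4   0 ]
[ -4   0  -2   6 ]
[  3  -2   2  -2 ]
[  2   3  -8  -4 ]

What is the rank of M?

3

Row reduce to echelon form.
R3 ← R3 + (4)·R1: [0, 4, -34, 6]
R4 ← R4 − (3)·R1: [0, -5, 26, -2]
R5 ← R5 − (2)·R1: [0, 1, 8, -4]
R3 ← R3 − (4)·R2: [0, 0, -18, 6]
R4 ← R4 + (5)·R2: [0, 0, 6, -2]
R5 ← R5 − R2: [0, 0, 12, -4]
R4 ← R4 + (1/3)·R3: [0, 0, 0, 0]
R5 ← R5 + (2/3)·R3: [0, 0, 0, 0]
Echelon form has 3 nonzero rows, so rank(M) = 3.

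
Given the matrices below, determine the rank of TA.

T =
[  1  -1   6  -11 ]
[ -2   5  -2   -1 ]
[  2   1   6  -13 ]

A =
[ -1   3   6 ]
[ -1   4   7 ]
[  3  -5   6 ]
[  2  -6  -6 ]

3

First compute TA:
[[ -4,  35, 101],
 [-11,  30,  17],
 [-11,  58, 133]]
Now row reduce the product.
R2 ← R2 − (11/4)·R1: [0, -265/4, -1043/4]
R3 ← R3 − (11/4)·R1: [0, -153/4, -579/4]
R3 ← R3 − (153/265)·R2: [0, 0, 1536/265]
3 nonzero rows, so rank(TA) = 3.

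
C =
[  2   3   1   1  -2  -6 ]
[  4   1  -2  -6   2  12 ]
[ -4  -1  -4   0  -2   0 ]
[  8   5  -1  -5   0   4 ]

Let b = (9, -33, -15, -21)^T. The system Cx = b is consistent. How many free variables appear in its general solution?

2

Row reduce the augmented matrix [C | b].
R2 ← R2 − (2)·R1: [0, -5, -4, -8, 6, 24, -51]
R3 ← R3 + (2)·R1: [0, 5, -2, 2, -6, -12, 3]
R4 ← R4 − (4)·R1: [0, -7, -5, -9, 8, 28, -57]
R3 ← R3 + R2: [0, 0, -6, -6, 0, 12, -48]
R4 ← R4 − (7/5)·R2: [0, 0, 3/5, 11/5, -2/5, -28/5, 72/5]
R4 ← R4 + (1/10)·R3: [0, 0, 0, 8/5, -2/5, -22/5, 48/5]
The echelon form has 4 nonzero rows, and every pivot lies in the first 6 columns, so rank(C) = rank([C|b]) = 4.
The system is consistent.
Free variables = (unknowns) − (rank) = 6 − 4 = 2.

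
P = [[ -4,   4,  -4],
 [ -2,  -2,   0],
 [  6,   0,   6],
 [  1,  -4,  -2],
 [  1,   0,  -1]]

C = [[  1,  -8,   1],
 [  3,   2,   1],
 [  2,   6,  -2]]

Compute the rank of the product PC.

First compute PC:
[[  0,  16,   8],
 [ -8,  12,  -4],
 [ 18, -12,  -6],
 [-15, -28,   1],
 [ -1, -14,   3]]
Now row reduce the product.
Swap R1 ↔ R2
R3 ← R3 + (9/4)·R1: [0, 15, -15]
R4 ← R4 − (15/8)·R1: [0, -101/2, 17/2]
R5 ← R5 − (1/8)·R1: [0, -31/2, 7/2]
R3 ← R3 − (15/16)·R2: [0, 0, -45/2]
R4 ← R4 + (101/32)·R2: [0, 0, 135/4]
R5 ← R5 + (31/32)·R2: [0, 0, 45/4]
R4 ← R4 + (3/2)·R3: [0, 0, 0]
R5 ← R5 + (1/2)·R3: [0, 0, 0]
3 nonzero rows, so rank(PC) = 3.

3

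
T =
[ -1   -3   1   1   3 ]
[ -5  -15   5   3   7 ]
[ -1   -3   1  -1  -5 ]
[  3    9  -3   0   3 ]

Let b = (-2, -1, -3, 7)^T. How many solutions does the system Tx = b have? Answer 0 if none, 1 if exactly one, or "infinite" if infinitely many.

0

Row reduce the augmented matrix [T | b].
R2 ← R2 − (5)·R1: [0, 0, 0, -2, -8, 9]
R3 ← R3 − R1: [0, 0, 0, -2, -8, -1]
R4 ← R4 + (3)·R1: [0, 0, 0, 3, 12, 1]
R3 ← R3 − R2: [0, 0, 0, 0, 0, -10]
R4 ← R4 + (3/2)·R2: [0, 0, 0, 0, 0, 29/2]
R4 ← R4 + (29/20)·R3: [0, 0, 0, 0, 0, 0]
The echelon form has 3 nonzero rows; the last pivot sits in the augmented column, so rank(T) = 2 but rank([T|b]) = 3.
Since the ranks differ, the system is inconsistent.
It has no solutions.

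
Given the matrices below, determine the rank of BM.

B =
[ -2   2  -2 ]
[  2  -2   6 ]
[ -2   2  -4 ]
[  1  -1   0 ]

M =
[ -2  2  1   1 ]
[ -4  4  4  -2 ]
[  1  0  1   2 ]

First compute BM:
[[ -6,   4,   4, -10],
 [ 10,  -4,   0,  18],
 [ -8,   4,   2, -14],
 [  2,  -2,  -3,   3]]
Now row reduce the product.
R2 ← R2 + (5/3)·R1: [0, 8/3, 20/3, 4/3]
R3 ← R3 − (4/3)·R1: [0, -4/3, -10/3, -2/3]
R4 ← R4 + (1/3)·R1: [0, -2/3, -5/3, -1/3]
R3 ← R3 + (1/2)·R2: [0, 0, 0, 0]
R4 ← R4 + (1/4)·R2: [0, 0, 0, 0]
2 nonzero rows, so rank(BM) = 2.

2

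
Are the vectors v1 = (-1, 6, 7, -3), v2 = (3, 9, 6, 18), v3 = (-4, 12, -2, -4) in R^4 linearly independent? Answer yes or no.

Form the matrix with these vectors as rows and row reduce.
R2 ← R2 + (3)·R1: [0, 27, 27, 9]
R3 ← R3 − (4)·R1: [0, -12, -30, 8]
R3 ← R3 + (4/9)·R2: [0, 0, -18, 12]
3 nonzero rows, so the 3 vectors span a space of dimension 3.
Since 3 = 3, the vectors are linearly independent.

yes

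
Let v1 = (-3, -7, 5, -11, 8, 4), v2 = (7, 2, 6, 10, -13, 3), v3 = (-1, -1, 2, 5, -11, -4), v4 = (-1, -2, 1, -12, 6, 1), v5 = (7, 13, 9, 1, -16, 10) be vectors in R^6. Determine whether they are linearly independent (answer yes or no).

Form the matrix with these vectors as rows and row reduce.
R2 ← R2 + (7/3)·R1: [0, -43/3, 53/3, -47/3, 17/3, 37/3]
R3 ← R3 − (1/3)·R1: [0, 4/3, 1/3, 26/3, -41/3, -16/3]
R4 ← R4 − (1/3)·R1: [0, 1/3, -2/3, -25/3, 10/3, -1/3]
R5 ← R5 + (7/3)·R1: [0, -10/3, 62/3, -74/3, 8/3, 58/3]
R3 ← R3 + (4/43)·R2: [0, 0, 85/43, 310/43, -565/43, -180/43]
R4 ← R4 + (1/43)·R2: [0, 0, -11/43, -374/43, 149/43, -2/43]
R5 ← R5 − (10/43)·R2: [0, 0, 712/43, -904/43, 58/43, 708/43]
R4 ← R4 + (11/85)·R3: [0, 0, 0, -132/17, 30/17, -10/17]
R5 ← R5 − (712/85)·R3: [0, 0, 0, -1384/17, 1894/17, 876/17]
R5 ← R5 − (346/33)·R4: [0, 0, 0, 0, 1022/11, 1904/33]
5 nonzero rows, so the 5 vectors span a space of dimension 5.
Since 5 = 5, the vectors are linearly independent.

yes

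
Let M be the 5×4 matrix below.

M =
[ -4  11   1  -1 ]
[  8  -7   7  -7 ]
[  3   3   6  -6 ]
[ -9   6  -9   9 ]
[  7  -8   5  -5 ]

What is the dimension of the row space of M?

Row reduce to echelon form.
R2 ← R2 + (2)·R1: [0, 15, 9, -9]
R3 ← R3 + (3/4)·R1: [0, 45/4, 27/4, -27/4]
R4 ← R4 − (9/4)·R1: [0, -75/4, -45/4, 45/4]
R5 ← R5 + (7/4)·R1: [0, 45/4, 27/4, -27/4]
R3 ← R3 − (3/4)·R2: [0, 0, 0, 0]
R4 ← R4 + (5/4)·R2: [0, 0, 0, 0]
R5 ← R5 − (3/4)·R2: [0, 0, 0, 0]
Echelon form has 2 nonzero rows, so rank(M) = 2.
The row space has dimension equal to the rank: 2.

2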